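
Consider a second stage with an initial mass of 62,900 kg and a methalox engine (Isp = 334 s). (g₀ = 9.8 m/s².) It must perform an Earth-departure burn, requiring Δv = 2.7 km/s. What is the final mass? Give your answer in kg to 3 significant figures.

final mass ≈ 27600 kg

v_e = Isp · g₀ = 334 × 9.8 = 3273.2 m/s.
Rocket equation: m₀/m_f = exp(Δv / v_e) = exp(2700 / 3273.2) = exp(0.8249) = 2.2816.
m_f = m₀ / 2.2816 = 62,900 / 2.2816 = 27,568.4 kg.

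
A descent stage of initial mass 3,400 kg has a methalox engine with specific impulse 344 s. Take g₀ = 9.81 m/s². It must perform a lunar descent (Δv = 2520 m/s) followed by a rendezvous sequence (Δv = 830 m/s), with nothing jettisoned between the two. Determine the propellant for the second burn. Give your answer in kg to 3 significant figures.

v_e = Isp · g₀ = 344 × 9.81 = 3374.6 m/s.
After the first burn: m = 3400 × exp(−2520/3374.6) = 3400 × 0.47391 = 1,611.29 kg.
After the second burn: m = 1,611.29 × exp(−830/3374.6) = 1,611.29 × 0.78196 = 1,259.96 kg.
Second-burn propellant = 1,611.29 − 1,259.96 = 351.33 kg.

propellant for the second burn ≈ 351 kg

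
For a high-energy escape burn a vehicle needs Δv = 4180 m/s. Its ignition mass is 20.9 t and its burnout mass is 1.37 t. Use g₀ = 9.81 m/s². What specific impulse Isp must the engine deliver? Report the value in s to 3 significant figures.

Isp ≈ 156 s

ln(m₀/m_f) = ln(20900/1370) = ln(15.26) = 2.7249.
Rocket equation: v_e = Δv / ln(m₀/m_f) = 4180 / 2.7249 = 1534.0 m/s.
Isp = v_e / g₀ = 1534.0 / 9.81 = 156.4 s.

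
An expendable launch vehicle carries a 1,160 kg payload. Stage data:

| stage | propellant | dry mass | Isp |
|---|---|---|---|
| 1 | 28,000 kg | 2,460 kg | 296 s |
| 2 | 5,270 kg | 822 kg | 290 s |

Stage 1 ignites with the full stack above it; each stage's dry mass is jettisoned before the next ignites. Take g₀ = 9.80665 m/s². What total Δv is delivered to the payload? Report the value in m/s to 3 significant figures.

Ignition mass of stage 1 = 28,000+2,460 + 5,270+822 + 1,160 = 37,712 kg.
Stage 1: m₀ = 37,712 kg, m_f = 37,712 − 28,000 = 9,712 kg; Δv = 296×9.80665×ln(3.883) = 2902.8×1.3566 ≈ 3938 m/s.
Stage 2: m₀ = 7,252 kg, m_f = 7,252 − 5,270 = 1,982 kg; Δv = 290×9.80665×ln(3.659) = 2843.9×1.2972 ≈ 3689 m/s.
Total Δv = 3938 + 3689 = 7627 m/s.

Δv ≈ 7630 m/s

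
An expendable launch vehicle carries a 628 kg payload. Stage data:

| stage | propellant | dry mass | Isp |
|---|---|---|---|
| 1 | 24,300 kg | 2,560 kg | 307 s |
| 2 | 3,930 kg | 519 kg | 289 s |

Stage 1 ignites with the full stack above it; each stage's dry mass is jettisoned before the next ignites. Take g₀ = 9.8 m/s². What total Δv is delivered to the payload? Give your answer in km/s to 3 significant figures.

Ignition mass of stage 1 = 24,300+2,560 + 3,930+519 + 628 = 31,937 kg.
Stage 1: m₀ = 31,937 kg, m_f = 31,937 − 24,300 = 7,637 kg; Δv = 307×9.8×ln(4.182) = 3008.6×1.4308 ≈ 4305 m/s.
Stage 2: m₀ = 5,077 kg, m_f = 5,077 − 3,930 = 1,147 kg; Δv = 289×9.8×ln(4.426) = 2832.2×1.4876 ≈ 4213 m/s.
Total Δv = 4305 + 4213 = 8518 m/s.

Δv ≈ 8.52 km/s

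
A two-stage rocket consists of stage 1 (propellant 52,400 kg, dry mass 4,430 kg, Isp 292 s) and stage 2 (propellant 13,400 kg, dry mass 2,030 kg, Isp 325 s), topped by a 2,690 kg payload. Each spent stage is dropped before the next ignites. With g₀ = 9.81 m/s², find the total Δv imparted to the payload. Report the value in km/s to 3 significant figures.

Ignition mass of stage 1 = 52,400+4,430 + 13,400+2,030 + 2,690 = 74,950 kg.
Stage 1: m₀ = 74,950 kg, m_f = 74,950 − 52,400 = 22,550 kg; Δv = 292×9.81×ln(3.324) = 2864.5×1.2011 ≈ 3441 m/s.
Stage 2: m₀ = 18,120 kg, m_f = 18,120 − 13,400 = 4,720 kg; Δv = 325×9.81×ln(3.839) = 3188.2×1.3452 ≈ 4289 m/s.
Total Δv = 3441 + 4289 = 7730 m/s.

Δv ≈ 7.73 km/s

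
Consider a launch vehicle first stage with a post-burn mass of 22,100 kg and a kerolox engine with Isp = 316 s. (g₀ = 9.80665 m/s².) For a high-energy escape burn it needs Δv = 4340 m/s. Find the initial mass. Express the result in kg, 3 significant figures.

v_e = Isp · g₀ = 316 × 9.80665 = 3098.9 m/s.
Using Δv = v_e ln(m₀/m_f): m₀/m_f = exp(Δv / v_e) = exp(4340 / 3098.9) = exp(1.4005) = 4.0572.
m₀ = m_f × 4.0572 = 22,100 × 4.0572 = 89,664.1 kg.

initial mass ≈ 89700 kg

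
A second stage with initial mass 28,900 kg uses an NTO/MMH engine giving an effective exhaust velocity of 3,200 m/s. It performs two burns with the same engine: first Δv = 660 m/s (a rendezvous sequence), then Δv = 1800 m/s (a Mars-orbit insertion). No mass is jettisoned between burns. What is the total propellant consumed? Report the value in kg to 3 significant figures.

After the first burn: m = 28900 × exp(−660/3200.0) = 28900 × 0.81363 = 23,513.9 kg.
After the second burn: m = 23,513.9 × exp(−1800/3200.0) = 23,513.9 × 0.56978 = 13,397.7 kg.
Total propellant = m₀ − m_final = 28900 − 13,397.7 = 15,502.3 kg.

total propellant consumed ≈ 15500 kg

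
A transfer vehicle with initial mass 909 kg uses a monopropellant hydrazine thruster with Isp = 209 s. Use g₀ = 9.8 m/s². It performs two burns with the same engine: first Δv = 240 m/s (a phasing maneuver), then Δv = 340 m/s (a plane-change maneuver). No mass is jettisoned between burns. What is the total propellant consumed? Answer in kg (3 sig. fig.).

total propellant consumed ≈ 224 kg

v_e = Isp · g₀ = 209 × 9.8 = 2048.2 m/s.
After the first burn: m = 909 × exp(−240/2048.2) = 909 × 0.88943 = 808.492 kg.
After the second burn: m = 808.492 × exp(−340/2048.2) = 808.492 × 0.84705 = 684.833 kg.
Total propellant = m₀ − m_final = 909 − 684.833 = 224.167 kg.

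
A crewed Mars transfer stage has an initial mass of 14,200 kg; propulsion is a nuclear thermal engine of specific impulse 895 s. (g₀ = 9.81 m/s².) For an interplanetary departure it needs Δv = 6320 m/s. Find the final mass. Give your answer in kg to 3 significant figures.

v_e = Isp · g₀ = 895 × 9.81 = 8780.0 m/s.
m₀/m_f = exp(Δv / v_e) = exp(6320 / 8780.0) = exp(0.7198) = 2.0541.
m_f = m₀ / 2.0541 = 14,200 / 2.0541 = 6,913 kg.

final mass ≈ 6910 kg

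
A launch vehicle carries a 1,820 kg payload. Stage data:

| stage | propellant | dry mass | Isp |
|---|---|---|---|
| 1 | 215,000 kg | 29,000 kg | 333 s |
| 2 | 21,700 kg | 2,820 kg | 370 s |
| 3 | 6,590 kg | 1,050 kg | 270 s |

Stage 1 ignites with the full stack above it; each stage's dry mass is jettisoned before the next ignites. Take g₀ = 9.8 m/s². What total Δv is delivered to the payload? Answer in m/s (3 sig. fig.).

Ignition mass of stage 1 = 215,000+29,000 + 21,700+2,820 + 6,590+1,050 + 1,820 = 277,980 kg.
Stage 1: m₀ = 277,980 kg, m_f = 277,980 − 215,000 = 62,980 kg; Δv = 333×9.8×ln(4.414) = 3263.4×1.4847 ≈ 4845 m/s.
Stage 2: m₀ = 33,980 kg, m_f = 33,980 − 21,700 = 12,280 kg; Δv = 370×9.8×ln(2.767) = 3626.0×1.0178 ≈ 3691 m/s.
Stage 3: m₀ = 9,460 kg, m_f = 9,460 − 6,590 = 2,870 kg; Δv = 270×9.8×ln(3.296) = 2646.0×1.1928 ≈ 3156 m/s.
Total Δv = 4845 + 3691 + 3156 = 11692 m/s.

Δv ≈ 11700 m/s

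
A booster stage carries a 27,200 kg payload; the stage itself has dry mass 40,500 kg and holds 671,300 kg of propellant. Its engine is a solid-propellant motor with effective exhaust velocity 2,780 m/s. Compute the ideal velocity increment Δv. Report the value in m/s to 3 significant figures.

m₀ = payload + dry + propellant = 27,200 + 40,500 + 671,300 = 739,000 kg.
m_f = payload + dry = 27,200 + 40,500 = 67,700 kg.
Using Δv = v_e ln(m₀/m_f): Δv = v_e · ln(m₀/m_f) = 2780.0 × ln(10.92) = 2780.0 × 2.3902 ≈ 6644.8 m/s.

Δv ≈ 6640 m/s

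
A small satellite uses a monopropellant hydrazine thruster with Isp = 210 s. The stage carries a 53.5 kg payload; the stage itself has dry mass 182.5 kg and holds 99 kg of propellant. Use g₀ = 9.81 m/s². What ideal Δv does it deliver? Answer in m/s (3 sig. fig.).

Δv ≈ 722 m/s

v_e = Isp · g₀ = 210 × 9.81 = 2060.1 m/s.
m₀ = payload + dry + propellant = 53.5 + 182.5 + 99 = 335 kg.
m_f = payload + dry = 53.5 + 182.5 = 236 kg.
Rocket equation: Δv = v_e · ln(m₀/m_f) = 2060.1 × ln(1.419) = 2060.1 × 0.3503 ≈ 721.7 m/s.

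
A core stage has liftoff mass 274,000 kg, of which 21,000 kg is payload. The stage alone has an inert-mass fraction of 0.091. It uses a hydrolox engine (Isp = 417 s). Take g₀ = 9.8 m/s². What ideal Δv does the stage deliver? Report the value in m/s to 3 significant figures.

Δv ≈ 7470 m/s

Stage wet mass = m₀ − payload = 274,000 − 21,000 = 253,000 kg.
Stage dry mass = ε × stage wet mass = 0.091 × 253,000 = 23,023 kg.
Burnout mass m_f = stage dry + payload = 23,023 + 21,000 = 44,023 kg.
v_e = Isp · g₀ = 417 × 9.8 = 4086.6 m/s.
By the Tsiolkovsky rocket equation, Δv = v_e · ln(274,000/44,023) = 4086.6 × ln(6.224) = 4086.6 × 1.8284 ≈ 7472 m/s.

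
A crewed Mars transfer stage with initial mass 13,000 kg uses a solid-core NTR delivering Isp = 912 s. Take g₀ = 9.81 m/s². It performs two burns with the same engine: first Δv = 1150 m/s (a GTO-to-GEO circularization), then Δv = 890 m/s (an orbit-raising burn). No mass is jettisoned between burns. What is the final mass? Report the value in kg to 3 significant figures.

v_e = Isp · g₀ = 912 × 9.81 = 8946.7 m/s.
After the first burn: m = 13000 × exp(−1150/8946.7) = 13000 × 0.87938 = 11,431.9 kg.
After the second burn: m = 11,431.9 × exp(−890/8946.7) = 11,431.9 × 0.90531 = 10,349.4 kg.

final mass ≈ 10300 kg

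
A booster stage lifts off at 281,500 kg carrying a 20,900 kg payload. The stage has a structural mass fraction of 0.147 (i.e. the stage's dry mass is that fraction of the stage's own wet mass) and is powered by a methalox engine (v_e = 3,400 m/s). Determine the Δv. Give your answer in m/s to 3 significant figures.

Stage wet mass = m₀ − payload = 281,500 − 20,900 = 260,600 kg.
Stage dry mass = ε × stage wet mass = 0.147 × 260,600 = 38,308.2 kg.
Burnout mass m_f = stage dry + payload = 38,308.2 + 20,900 = 59,208.2 kg.
Using Δv = v_e ln(m₀/m_f): Δv = v_e · ln(281,500/59,208.2) = 3400.0 × ln(4.754) = 3400.0 × 1.5591 ≈ 5301 m/s.

Δv ≈ 5300 m/s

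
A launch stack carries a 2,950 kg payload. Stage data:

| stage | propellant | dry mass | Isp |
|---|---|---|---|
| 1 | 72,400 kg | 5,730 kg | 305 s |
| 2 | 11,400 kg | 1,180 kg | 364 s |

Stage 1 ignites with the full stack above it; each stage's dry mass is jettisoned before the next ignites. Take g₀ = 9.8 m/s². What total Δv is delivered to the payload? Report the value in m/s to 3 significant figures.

Ignition mass of stage 1 = 72,400+5,730 + 11,400+1,180 + 2,950 = 93,660 kg.
Stage 1: m₀ = 93,660 kg, m_f = 93,660 − 72,400 = 21,260 kg; Δv = 305×9.8×ln(4.405) = 2989.0×1.4828 ≈ 4432 m/s.
Stage 2: m₀ = 15,530 kg, m_f = 15,530 − 11,400 = 4,130 kg; Δv = 364×9.8×ln(3.76) = 3567.2×1.3245 ≈ 4725 m/s.
Total Δv = 4432 + 4725 = 9157 m/s.

Δv ≈ 9160 m/s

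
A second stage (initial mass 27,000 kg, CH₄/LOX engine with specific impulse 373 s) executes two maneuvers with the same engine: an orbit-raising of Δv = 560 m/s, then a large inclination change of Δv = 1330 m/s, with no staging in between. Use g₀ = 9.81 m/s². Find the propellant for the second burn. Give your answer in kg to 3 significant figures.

propellant for the second burn ≈ 7060 kg

v_e = Isp · g₀ = 373 × 9.81 = 3659.1 m/s.
After the first burn: m = 27000 × exp(−560/3659.1) = 27000 × 0.85809 = 23,168.4 kg.
After the second burn: m = 23,168.4 × exp(−1330/3659.1) = 23,168.4 × 0.69526 = 16,108.1 kg.
Second-burn propellant = 23,168.4 − 16,108.1 = 7,060.3 kg.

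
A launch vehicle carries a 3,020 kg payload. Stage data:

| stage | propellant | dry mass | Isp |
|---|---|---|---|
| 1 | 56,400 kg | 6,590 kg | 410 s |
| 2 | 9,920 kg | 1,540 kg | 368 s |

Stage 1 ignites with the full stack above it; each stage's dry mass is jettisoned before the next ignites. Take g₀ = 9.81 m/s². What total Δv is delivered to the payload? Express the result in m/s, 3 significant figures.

Δv ≈ 9410 m/s

Ignition mass of stage 1 = 56,400+6,590 + 9,920+1,540 + 3,020 = 77,470 kg.
Stage 1: m₀ = 77,470 kg, m_f = 77,470 − 56,400 = 21,070 kg; Δv = 410×9.81×ln(3.677) = 4022.1×1.3020 ≈ 5237 m/s.
Stage 2: m₀ = 14,480 kg, m_f = 14,480 − 9,920 = 4,560 kg; Δv = 368×9.81×ln(3.175) = 3610.1×1.1554 ≈ 4171 m/s.
Total Δv = 5237 + 4171 = 9408 m/s.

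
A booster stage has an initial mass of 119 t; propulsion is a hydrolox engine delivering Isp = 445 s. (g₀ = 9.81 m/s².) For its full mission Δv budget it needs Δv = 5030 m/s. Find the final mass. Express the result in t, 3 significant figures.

v_e = Isp · g₀ = 445 × 9.81 = 4365.4 m/s.
Using Δv = v_e ln(m₀/m_f): m₀/m_f = exp(Δv / v_e) = exp(5030 / 4365.4) = exp(1.1522) = 3.1652.
m_f = m₀ / 3.1652 = 119 / 3.1652 = 37.5964 t.

final mass ≈ 37.6 t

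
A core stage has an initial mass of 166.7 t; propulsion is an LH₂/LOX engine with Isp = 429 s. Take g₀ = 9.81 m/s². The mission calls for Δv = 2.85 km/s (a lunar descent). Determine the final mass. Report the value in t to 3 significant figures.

v_e = Isp · g₀ = 429 × 9.81 = 4208.5 m/s.
m₀/m_f = exp(Δv / v_e) = exp(2850 / 4208.5) = exp(0.6772) = 1.9684.
m_f = m₀ / 1.9684 = 166.7 / 1.9684 = 84.6881 t.

final mass ≈ 84.7 t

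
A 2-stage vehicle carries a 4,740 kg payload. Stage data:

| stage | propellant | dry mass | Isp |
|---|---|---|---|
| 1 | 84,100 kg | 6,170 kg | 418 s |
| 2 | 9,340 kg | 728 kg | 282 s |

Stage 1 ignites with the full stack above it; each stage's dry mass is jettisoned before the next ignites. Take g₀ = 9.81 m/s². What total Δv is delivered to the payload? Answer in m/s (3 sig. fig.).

Ignition mass of stage 1 = 84,100+6,170 + 9,340+728 + 4,740 = 105,078 kg.
Stage 1: m₀ = 105,078 kg, m_f = 105,078 − 84,100 = 20,978 kg; Δv = 418×9.81×ln(5.009) = 4100.6×1.6112 ≈ 6607 m/s.
Stage 2: m₀ = 14,808 kg, m_f = 14,808 − 9,340 = 5,468 kg; Δv = 282×9.81×ln(2.708) = 2766.4×0.9963 ≈ 2756 m/s.
Total Δv = 6607 + 2756 = 9363 m/s.

Δv ≈ 9360 m/s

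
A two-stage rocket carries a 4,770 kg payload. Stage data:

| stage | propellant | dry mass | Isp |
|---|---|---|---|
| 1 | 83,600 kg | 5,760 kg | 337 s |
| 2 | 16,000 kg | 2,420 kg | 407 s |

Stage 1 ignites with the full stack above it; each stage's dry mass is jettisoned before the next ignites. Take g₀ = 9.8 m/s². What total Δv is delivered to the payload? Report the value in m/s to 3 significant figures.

Ignition mass of stage 1 = 83,600+5,760 + 16,000+2,420 + 4,770 = 112,550 kg.
Stage 1: m₀ = 112,550 kg, m_f = 112,550 − 83,600 = 28,950 kg; Δv = 337×9.8×ln(3.888) = 3302.6×1.3578 ≈ 4484 m/s.
Stage 2: m₀ = 23,190 kg, m_f = 23,190 − 16,000 = 7,190 kg; Δv = 407×9.8×ln(3.225) = 3988.6×1.1710 ≈ 4671 m/s.
Total Δv = 4484 + 4671 = 9155 m/s.

Δv ≈ 9160 m/s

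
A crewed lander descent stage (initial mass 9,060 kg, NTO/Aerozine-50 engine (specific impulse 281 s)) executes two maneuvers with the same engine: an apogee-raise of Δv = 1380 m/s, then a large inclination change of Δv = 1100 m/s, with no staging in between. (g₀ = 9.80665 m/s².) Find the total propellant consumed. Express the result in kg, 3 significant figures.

total propellant consumed ≈ 5380 kg

v_e = Isp · g₀ = 281 × 9.80665 = 2755.7 m/s.
After the first burn: m = 9060 × exp(−1380/2755.7) = 9060 × 0.60605 = 5,490.81 kg.
After the second burn: m = 5,490.81 × exp(−1100/2755.7) = 5,490.81 × 0.67087 = 3,683.62 kg.
Total propellant = m₀ − m_final = 9060 − 3,683.62 = 5,376.38 kg.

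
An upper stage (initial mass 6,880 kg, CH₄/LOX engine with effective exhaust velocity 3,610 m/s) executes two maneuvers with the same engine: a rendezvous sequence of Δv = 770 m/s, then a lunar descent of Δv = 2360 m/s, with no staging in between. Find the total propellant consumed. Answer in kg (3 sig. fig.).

total propellant consumed ≈ 3990 kg

After the first burn: m = 6880 × exp(−770/3610.0) = 6880 × 0.80792 = 5,558.49 kg.
After the second burn: m = 5,558.49 × exp(−2360/3610.0) = 5,558.49 × 0.52010 = 2,890.97 kg.
Total propellant = m₀ − m_final = 6880 − 2,890.97 = 3,989.03 kg.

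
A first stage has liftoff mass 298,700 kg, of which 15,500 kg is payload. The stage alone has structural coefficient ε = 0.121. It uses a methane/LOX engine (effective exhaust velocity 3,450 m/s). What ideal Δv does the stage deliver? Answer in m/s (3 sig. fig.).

Stage wet mass = m₀ − payload = 298,700 − 15,500 = 283,200 kg.
Stage dry mass = ε × stage wet mass = 0.121 × 283,200 = 34,267.2 kg.
Burnout mass m_f = stage dry + payload = 34,267.2 + 15,500 = 49,767.2 kg.
Δv = v_e · ln(298,700/49,767.2) = 3450.0 × ln(6.002) = 3450.0 × 1.7921 ≈ 6183 m/s.

Δv ≈ 6180 m/s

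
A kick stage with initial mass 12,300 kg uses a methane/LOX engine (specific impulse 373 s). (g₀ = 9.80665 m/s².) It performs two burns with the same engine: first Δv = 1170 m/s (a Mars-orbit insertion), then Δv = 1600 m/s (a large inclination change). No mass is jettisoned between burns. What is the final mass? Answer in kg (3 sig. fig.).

v_e = Isp · g₀ = 373 × 9.80665 = 3657.9 m/s.
After the first burn: m = 12300 × exp(−1170/3657.9) = 12300 × 0.72625 = 8,932.88 kg.
After the second burn: m = 8,932.88 × exp(−1600/3657.9) = 8,932.88 × 0.64571 = 5,768.05 kg.

final mass ≈ 5770 kg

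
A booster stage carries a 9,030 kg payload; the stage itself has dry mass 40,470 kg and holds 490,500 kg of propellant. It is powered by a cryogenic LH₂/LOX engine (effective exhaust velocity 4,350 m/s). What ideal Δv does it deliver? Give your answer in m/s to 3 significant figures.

m₀ = payload + dry + propellant = 9,030 + 40,470 + 490,500 = 540,000 kg.
m_f = payload + dry = 9,030 + 40,470 = 49,500 kg.
Δv = v_e · ln(m₀/m_f) = 4350.0 × ln(10.91) = 4350.0 × 2.3896 ≈ 10394.7 m/s.

Δv ≈ 10400 m/s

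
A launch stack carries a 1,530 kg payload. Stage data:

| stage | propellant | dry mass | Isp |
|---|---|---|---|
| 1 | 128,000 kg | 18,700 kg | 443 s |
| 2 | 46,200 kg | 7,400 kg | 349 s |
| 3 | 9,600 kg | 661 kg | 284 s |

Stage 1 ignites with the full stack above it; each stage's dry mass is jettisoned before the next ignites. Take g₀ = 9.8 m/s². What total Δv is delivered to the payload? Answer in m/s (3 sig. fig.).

Δv ≈ 12900 m/s

Ignition mass of stage 1 = 128,000+18,700 + 46,200+7,400 + 9,600+661 + 1,530 = 212,091 kg.
Stage 1: m₀ = 212,091 kg, m_f = 212,091 − 128,000 = 84,091 kg; Δv = 443×9.8×ln(2.522) = 4341.4×0.9251 ≈ 4016 m/s.
Stage 2: m₀ = 65,391 kg, m_f = 65,391 − 46,200 = 19,191 kg; Δv = 349×9.8×ln(3.407) = 3420.2×1.2259 ≈ 4193 m/s.
Stage 3: m₀ = 11,791 kg, m_f = 11,791 − 9,600 = 2,191 kg; Δv = 284×9.8×ln(5.382) = 2783.2×1.6830 ≈ 4684 m/s.
Total Δv = 4016 + 4193 + 4684 = 12893 m/s.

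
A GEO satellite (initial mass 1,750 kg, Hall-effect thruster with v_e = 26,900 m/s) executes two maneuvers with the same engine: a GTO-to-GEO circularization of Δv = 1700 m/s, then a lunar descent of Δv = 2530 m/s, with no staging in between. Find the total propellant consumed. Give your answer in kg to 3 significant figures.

total propellant consumed ≈ 255 kg

After the first burn: m = 1750 × exp(−1700/26900.0) = 1750 × 0.93876 = 1,642.83 kg.
After the second burn: m = 1,642.83 × exp(−2530/26900.0) = 1,642.83 × 0.91024 = 1,495.37 kg.
Total propellant = m₀ − m_final = 1750 − 1,495.37 = 254.63 kg.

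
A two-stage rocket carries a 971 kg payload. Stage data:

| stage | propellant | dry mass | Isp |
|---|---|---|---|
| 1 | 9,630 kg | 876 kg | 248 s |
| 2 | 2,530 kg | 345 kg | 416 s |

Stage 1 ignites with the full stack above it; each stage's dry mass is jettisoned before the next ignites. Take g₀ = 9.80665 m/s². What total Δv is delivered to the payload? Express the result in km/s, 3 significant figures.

Δv ≈ 7.08 km/s

Ignition mass of stage 1 = 9,630+876 + 2,530+345 + 971 = 14,352 kg.
Stage 1: m₀ = 14,352 kg, m_f = 14,352 − 9,630 = 4,722 kg; Δv = 248×9.80665×ln(3.039) = 2432.0×1.1117 ≈ 2704 m/s.
Stage 2: m₀ = 3,846 kg, m_f = 3,846 − 2,530 = 1,316 kg; Δv = 416×9.80665×ln(2.922) = 4079.6×1.0724 ≈ 4375 m/s.
Total Δv = 2704 + 4375 = 7079 m/s.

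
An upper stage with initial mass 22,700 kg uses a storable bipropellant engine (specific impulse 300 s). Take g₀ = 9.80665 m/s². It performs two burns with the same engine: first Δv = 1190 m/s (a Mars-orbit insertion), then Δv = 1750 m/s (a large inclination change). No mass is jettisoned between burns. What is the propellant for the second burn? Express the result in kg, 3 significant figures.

propellant for the second burn ≈ 6790 kg

v_e = Isp · g₀ = 300 × 9.80665 = 2942.0 m/s.
After the first burn: m = 22700 × exp(−1190/2942.0) = 22700 × 0.66732 = 15,148.2 kg.
After the second burn: m = 15,148.2 × exp(−1750/2942.0) = 15,148.2 × 0.55165 = 8,356.5 kg.
Second-burn propellant = 15,148.2 − 8,356.5 = 6,791.7 kg.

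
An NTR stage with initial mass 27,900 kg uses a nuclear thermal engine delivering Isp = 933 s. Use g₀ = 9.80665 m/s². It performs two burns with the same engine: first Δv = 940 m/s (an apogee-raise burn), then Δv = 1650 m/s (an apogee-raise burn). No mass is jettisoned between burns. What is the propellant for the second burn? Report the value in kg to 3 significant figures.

propellant for the second burn ≈ 4150 kg

v_e = Isp · g₀ = 933 × 9.80665 = 9149.6 m/s.
After the first burn: m = 27900 × exp(−940/9149.6) = 27900 × 0.90236 = 25,175.8 kg.
After the second burn: m = 25,175.8 × exp(−1650/9149.6) = 25,175.8 × 0.83499 = 21,021.5 kg.
Second-burn propellant = 25,175.8 − 21,021.5 = 4,154.3 kg.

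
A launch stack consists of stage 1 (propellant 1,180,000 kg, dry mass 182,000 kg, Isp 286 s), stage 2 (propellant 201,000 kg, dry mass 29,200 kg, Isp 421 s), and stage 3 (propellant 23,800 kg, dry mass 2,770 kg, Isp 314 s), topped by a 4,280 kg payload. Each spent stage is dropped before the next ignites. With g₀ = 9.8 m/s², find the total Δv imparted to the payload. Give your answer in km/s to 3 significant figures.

Ignition mass of stage 1 = 1,180,000+182,000 + 201,000+29,200 + 23,800+2,770 + 4,280 = 1,623,050 kg.
Stage 1: m₀ = 1,623,050 kg, m_f = 1,623,050 − 1,180,000 = 443,050 kg; Δv = 286×9.8×ln(3.663) = 2802.8×1.2984 ≈ 3639 m/s.
Stage 2: m₀ = 261,050 kg, m_f = 261,050 − 201,000 = 60,050 kg; Δv = 421×9.8×ln(4.347) = 4125.8×1.4695 ≈ 6063 m/s.
Stage 3: m₀ = 30,850 kg, m_f = 30,850 − 23,800 = 7,050 kg; Δv = 314×9.8×ln(4.376) = 3077.2×1.4761 ≈ 4542 m/s.
Total Δv = 3639 + 6063 + 4542 = 14244 m/s.

Δv ≈ 14.2 km/s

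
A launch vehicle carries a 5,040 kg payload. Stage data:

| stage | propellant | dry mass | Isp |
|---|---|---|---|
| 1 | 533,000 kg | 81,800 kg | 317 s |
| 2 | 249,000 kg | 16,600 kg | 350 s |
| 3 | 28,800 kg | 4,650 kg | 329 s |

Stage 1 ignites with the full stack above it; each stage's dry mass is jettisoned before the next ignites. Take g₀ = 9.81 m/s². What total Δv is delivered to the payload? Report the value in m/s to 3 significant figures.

Ignition mass of stage 1 = 533,000+81,800 + 249,000+16,600 + 28,800+4,650 + 5,040 = 918,890 kg.
Stage 1: m₀ = 918,890 kg, m_f = 918,890 − 533,000 = 385,890 kg; Δv = 317×9.81×ln(2.381) = 3109.8×0.8676 ≈ 2698 m/s.
Stage 2: m₀ = 304,090 kg, m_f = 304,090 − 249,000 = 55,090 kg; Δv = 350×9.81×ln(5.52) = 3433.5×1.7084 ≈ 5866 m/s.
Stage 3: m₀ = 38,490 kg, m_f = 38,490 − 28,800 = 9,690 kg; Δv = 329×9.81×ln(3.972) = 3227.5×1.3793 ≈ 4452 m/s.
Total Δv = 2698 + 5866 + 4452 = 13016 m/s.

Δv ≈ 13000 m/s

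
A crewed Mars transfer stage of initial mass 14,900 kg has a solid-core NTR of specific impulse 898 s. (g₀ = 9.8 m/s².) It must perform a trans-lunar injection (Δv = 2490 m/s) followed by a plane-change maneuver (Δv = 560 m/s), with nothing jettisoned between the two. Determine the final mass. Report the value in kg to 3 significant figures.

v_e = Isp · g₀ = 898 × 9.8 = 8800.4 m/s.
After the first burn: m = 14900 × exp(−2490/8800.4) = 14900 × 0.75356 = 11,228 kg.
After the second burn: m = 11,228 × exp(−560/8800.4) = 11,228 × 0.93835 = 10,535.8 kg.

final mass ≈ 10500 kg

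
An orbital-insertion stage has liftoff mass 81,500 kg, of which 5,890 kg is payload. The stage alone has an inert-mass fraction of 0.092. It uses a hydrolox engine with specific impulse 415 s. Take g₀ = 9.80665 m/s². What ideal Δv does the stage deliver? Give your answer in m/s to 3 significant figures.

Δv ≈ 7520 m/s

Stage wet mass = m₀ − payload = 81,500 − 5,890 = 75,610 kg.
Stage dry mass = ε × stage wet mass = 0.092 × 75,610 = 6,956.12 kg.
Burnout mass m_f = stage dry + payload = 6,956.12 + 5,890 = 12,846.12 kg.
v_e = Isp · g₀ = 415 × 9.80665 = 4069.8 m/s.
Δv = v_e · ln(81,500/12,846.12) = 4069.8 × ln(6.344) = 4069.8 × 1.8476 ≈ 7519 m/s.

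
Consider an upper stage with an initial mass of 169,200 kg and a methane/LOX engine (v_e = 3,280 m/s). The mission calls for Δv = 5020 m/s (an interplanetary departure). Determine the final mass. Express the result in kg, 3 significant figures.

Rocket equation: m₀/m_f = exp(Δv / v_e) = exp(5020 / 3280.0) = exp(1.5305) = 4.6204.
m_f = m₀ / 4.6204 = 169,200 / 4.6204 = 36,620.2 kg.

final mass ≈ 36600 kg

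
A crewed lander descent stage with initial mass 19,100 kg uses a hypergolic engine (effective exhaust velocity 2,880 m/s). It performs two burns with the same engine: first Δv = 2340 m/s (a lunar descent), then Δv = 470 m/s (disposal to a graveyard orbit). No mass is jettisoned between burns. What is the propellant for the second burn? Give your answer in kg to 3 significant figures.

After the first burn: m = 19100 × exp(−2340/2880.0) = 19100 × 0.44375 = 8,475.63 kg.
After the second burn: m = 8,475.63 × exp(−470/2880.0) = 8,475.63 × 0.84943 = 7,199.45 kg.
Second-burn propellant = 8,475.63 − 7,199.45 = 1,276.18 kg.

propellant for the second burn ≈ 1280 kg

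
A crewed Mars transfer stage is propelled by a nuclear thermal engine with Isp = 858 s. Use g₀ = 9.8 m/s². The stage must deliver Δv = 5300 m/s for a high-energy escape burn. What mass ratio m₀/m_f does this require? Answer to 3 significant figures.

mass ratio ≈ 1.88

v_e = Isp · g₀ = 858 × 9.8 = 8408.4 m/s.
From the ideal rocket equation, m₀/m_f = exp(Δv / v_e) = exp(5300 / 8408.4) = exp(0.6303) = 1.8782.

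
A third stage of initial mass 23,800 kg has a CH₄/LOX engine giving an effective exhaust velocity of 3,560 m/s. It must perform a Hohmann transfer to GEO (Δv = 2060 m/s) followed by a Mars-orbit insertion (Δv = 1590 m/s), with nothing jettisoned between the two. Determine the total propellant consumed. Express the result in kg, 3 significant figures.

total propellant consumed ≈ 15300 kg

After the first burn: m = 23800 × exp(−2060/3560.0) = 23800 × 0.56065 = 13,343.5 kg.
After the second burn: m = 13,343.5 × exp(−1590/3560.0) = 13,343.5 × 0.63978 = 8,536.9 kg.
Total propellant = m₀ − m_final = 23800 − 8,536.9 = 15,263.1 kg.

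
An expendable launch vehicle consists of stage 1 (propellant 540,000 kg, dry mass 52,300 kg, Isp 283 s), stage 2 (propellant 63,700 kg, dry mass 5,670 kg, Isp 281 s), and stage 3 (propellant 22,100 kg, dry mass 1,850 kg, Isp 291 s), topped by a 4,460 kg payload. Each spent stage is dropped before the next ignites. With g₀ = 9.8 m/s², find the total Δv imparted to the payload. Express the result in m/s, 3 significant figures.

Ignition mass of stage 1 = 540,000+52,300 + 63,700+5,670 + 22,100+1,850 + 4,460 = 690,080 kg.
Stage 1: m₀ = 690,080 kg, m_f = 690,080 − 540,000 = 150,080 kg; Δv = 283×9.8×ln(4.598) = 2773.4×1.5256 ≈ 4231 m/s.
Stage 2: m₀ = 97,780 kg, m_f = 97,780 − 63,700 = 34,080 kg; Δv = 281×9.8×ln(2.869) = 2753.8×1.0540 ≈ 2903 m/s.
Stage 3: m₀ = 28,410 kg, m_f = 28,410 − 22,100 = 6,310 kg; Δv = 291×9.8×ln(4.502) = 2851.8×1.5046 ≈ 4291 m/s.
Total Δv = 4231 + 2903 + 4291 = 11425 m/s.

Δv ≈ 11400 m/s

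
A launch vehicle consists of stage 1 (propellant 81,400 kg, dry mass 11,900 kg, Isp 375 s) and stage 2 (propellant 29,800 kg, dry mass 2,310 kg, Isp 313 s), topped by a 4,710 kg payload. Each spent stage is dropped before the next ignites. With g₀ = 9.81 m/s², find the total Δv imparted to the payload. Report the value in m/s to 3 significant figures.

Ignition mass of stage 1 = 81,400+11,900 + 29,800+2,310 + 4,710 = 130,120 kg.
Stage 1: m₀ = 130,120 kg, m_f = 130,120 − 81,400 = 48,720 kg; Δv = 375×9.81×ln(2.671) = 3678.8×0.9824 ≈ 3614 m/s.
Stage 2: m₀ = 36,820 kg, m_f = 36,820 − 29,800 = 7,020 kg; Δv = 313×9.81×ln(5.245) = 3070.5×1.6573 ≈ 5089 m/s.
Total Δv = 3614 + 5089 = 8703 m/s.

Δv ≈ 8700 m/s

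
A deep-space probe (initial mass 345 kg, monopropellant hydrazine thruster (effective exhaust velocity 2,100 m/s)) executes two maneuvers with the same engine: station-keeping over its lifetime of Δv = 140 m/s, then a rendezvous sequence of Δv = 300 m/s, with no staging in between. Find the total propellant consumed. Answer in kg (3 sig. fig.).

total propellant consumed ≈ 65.2 kg

After the first burn: m = 345 × exp(−140/2100.0) = 345 × 0.93551 = 322.751 kg.
After the second burn: m = 322.751 × exp(−300/2100.0) = 322.751 × 0.86688 = 279.786 kg.
Total propellant = m₀ − m_final = 345 − 279.786 = 65.214 kg.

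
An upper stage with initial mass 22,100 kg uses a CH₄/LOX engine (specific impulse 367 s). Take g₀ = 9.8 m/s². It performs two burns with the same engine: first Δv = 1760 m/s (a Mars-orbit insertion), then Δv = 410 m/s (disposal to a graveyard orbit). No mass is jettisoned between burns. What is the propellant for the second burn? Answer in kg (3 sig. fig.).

propellant for the second burn ≈ 1460 kg

v_e = Isp · g₀ = 367 × 9.8 = 3596.6 m/s.
After the first burn: m = 22100 × exp(−1760/3596.6) = 22100 × 0.61302 = 13,547.7 kg.
After the second burn: m = 13,547.7 × exp(−410/3596.6) = 13,547.7 × 0.89226 = 12,088.1 kg.
Second-burn propellant = 13,547.7 − 12,088.1 = 1,459.6 kg.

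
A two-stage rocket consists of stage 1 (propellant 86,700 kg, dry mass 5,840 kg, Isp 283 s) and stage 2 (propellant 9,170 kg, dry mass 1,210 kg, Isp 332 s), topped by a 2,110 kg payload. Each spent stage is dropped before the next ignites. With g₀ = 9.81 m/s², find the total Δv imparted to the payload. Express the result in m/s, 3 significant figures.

Δv ≈ 9160 m/s

Ignition mass of stage 1 = 86,700+5,840 + 9,170+1,210 + 2,110 = 105,030 kg.
Stage 1: m₀ = 105,030 kg, m_f = 105,030 − 86,700 = 18,330 kg; Δv = 283×9.81×ln(5.73) = 2776.2×1.7457 ≈ 4846 m/s.
Stage 2: m₀ = 12,490 kg, m_f = 12,490 − 9,170 = 3,320 kg; Δv = 332×9.81×ln(3.762) = 3256.9×1.3250 ≈ 4315 m/s.
Total Δv = 4846 + 4315 = 9161 m/s.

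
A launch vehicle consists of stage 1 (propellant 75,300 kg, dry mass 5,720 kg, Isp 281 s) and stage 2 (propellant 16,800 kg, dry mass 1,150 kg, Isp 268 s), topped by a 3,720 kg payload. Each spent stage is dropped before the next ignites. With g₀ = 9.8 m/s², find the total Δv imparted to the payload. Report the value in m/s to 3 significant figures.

Δv ≈ 7560 m/s

Ignition mass of stage 1 = 75,300+5,720 + 16,800+1,150 + 3,720 = 102,690 kg.
Stage 1: m₀ = 102,690 kg, m_f = 102,690 − 75,300 = 27,390 kg; Δv = 281×9.8×ln(3.749) = 2753.8×1.3215 ≈ 3639 m/s.
Stage 2: m₀ = 21,670 kg, m_f = 21,670 − 16,800 = 4,870 kg; Δv = 268×9.8×ln(4.45) = 2626.4×1.4928 ≈ 3921 m/s.
Total Δv = 3639 + 3921 = 7560 m/s.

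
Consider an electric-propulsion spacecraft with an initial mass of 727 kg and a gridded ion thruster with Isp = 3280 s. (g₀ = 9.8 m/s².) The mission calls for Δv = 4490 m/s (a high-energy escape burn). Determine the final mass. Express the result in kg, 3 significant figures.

final mass ≈ 632 kg

v_e = Isp · g₀ = 3280 × 9.8 = 32144.0 m/s.
m₀/m_f = exp(Δv / v_e) = exp(4490 / 32144.0) = exp(0.1397) = 1.1499.
m_f = m₀ / 1.1499 = 727 / 1.1499 = 632.229 kg.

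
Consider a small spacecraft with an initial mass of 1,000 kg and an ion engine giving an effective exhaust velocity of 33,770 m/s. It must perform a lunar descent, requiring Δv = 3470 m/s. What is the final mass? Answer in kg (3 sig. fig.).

final mass ≈ 902 kg

Using Δv = v_e ln(m₀/m_f): m₀/m_f = exp(Δv / v_e) = exp(3470 / 33770.0) = exp(0.1028) = 1.1082.
m_f = m₀ / 1.1082 = 1,000 / 1.1082 = 902.364 kg.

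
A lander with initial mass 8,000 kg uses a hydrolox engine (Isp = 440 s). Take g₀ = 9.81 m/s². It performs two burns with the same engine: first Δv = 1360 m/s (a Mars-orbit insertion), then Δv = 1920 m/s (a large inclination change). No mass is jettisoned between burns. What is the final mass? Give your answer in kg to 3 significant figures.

v_e = Isp · g₀ = 440 × 9.81 = 4316.4 m/s.
After the first burn: m = 8000 × exp(−1360/4316.4) = 8000 × 0.72973 = 5,837.84 kg.
After the second burn: m = 5,837.84 × exp(−1920/4316.4) = 5,837.84 × 0.64094 = 3,741.71 kg.

final mass ≈ 3740 kg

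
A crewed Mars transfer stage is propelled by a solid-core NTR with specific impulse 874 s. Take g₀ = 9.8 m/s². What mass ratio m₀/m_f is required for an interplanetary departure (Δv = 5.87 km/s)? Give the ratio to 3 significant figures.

mass ratio ≈ 1.98

v_e = Isp · g₀ = 874 × 9.8 = 8565.2 m/s.
m₀/m_f = exp(Δv / v_e) = exp(5870 / 8565.2) = exp(0.6853) = 1.9844.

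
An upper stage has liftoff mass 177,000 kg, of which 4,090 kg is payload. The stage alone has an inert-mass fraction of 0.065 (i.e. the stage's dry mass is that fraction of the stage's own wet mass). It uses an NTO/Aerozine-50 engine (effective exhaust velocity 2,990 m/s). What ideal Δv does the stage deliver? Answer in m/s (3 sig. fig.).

Stage wet mass = m₀ − payload = 177,000 − 4,090 = 172,910 kg.
Stage dry mass = ε × stage wet mass = 0.065 × 172,910 = 11,239.2 kg.
Burnout mass m_f = stage dry + payload = 11,239.2 + 4,090 = 15,329.2 kg.
Δv = v_e · ln(177,000/15,329.2) = 2990.0 × ln(11.55) = 2990.0 × 2.4464 ≈ 7315 m/s.

Δv ≈ 7310 m/s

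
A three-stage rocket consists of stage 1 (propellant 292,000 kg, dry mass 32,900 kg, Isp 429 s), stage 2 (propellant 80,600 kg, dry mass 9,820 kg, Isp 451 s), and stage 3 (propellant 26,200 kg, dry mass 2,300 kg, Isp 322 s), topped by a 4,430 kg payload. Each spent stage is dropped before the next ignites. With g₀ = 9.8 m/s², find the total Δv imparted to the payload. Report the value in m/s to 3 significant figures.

Ignition mass of stage 1 = 292,000+32,900 + 80,600+9,820 + 26,200+2,300 + 4,430 = 448,250 kg.
Stage 1: m₀ = 448,250 kg, m_f = 448,250 − 292,000 = 156,250 kg; Δv = 429×9.8×ln(2.869) = 4204.2×1.0539 ≈ 4431 m/s.
Stage 2: m₀ = 123,350 kg, m_f = 123,350 − 80,600 = 42,750 kg; Δv = 451×9.8×ln(2.885) = 4419.8×1.0597 ≈ 4683 m/s.
Stage 3: m₀ = 32,930 kg, m_f = 32,930 − 26,200 = 6,730 kg; Δv = 322×9.8×ln(4.893) = 3155.6×1.5878 ≈ 5010 m/s.
Total Δv = 4431 + 4683 + 5010 = 14124 m/s.

Δv ≈ 14100 m/s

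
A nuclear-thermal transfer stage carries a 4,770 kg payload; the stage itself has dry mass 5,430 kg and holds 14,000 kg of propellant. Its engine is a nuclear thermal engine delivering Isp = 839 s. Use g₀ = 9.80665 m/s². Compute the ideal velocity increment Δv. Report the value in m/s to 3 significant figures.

Δv ≈ 7110 m/s

v_e = Isp · g₀ = 839 × 9.80665 = 8227.8 m/s.
m₀ = payload + dry + propellant = 4,770 + 5,430 + 14,000 = 24,200 kg.
m_f = payload + dry = 4,770 + 5,430 = 10,200 kg.
Rocket equation: Δv = v_e · ln(m₀/m_f) = 8227.8 × ln(2.373) = 8227.8 × 0.8640 ≈ 7108.5 m/s.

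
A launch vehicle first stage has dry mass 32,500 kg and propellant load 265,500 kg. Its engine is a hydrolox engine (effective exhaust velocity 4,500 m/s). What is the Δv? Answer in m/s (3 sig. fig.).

m₀ = m_dry + m_prop = 32,500 + 265,500 = 298,000 kg.
From the ideal rocket equation, Δv = v_e · ln(m₀/m_f) = 4500.0 × ln(9.169) = 4500.0 × 2.2159 ≈ 9971.3 m/s.

Δv ≈ 9970 m/s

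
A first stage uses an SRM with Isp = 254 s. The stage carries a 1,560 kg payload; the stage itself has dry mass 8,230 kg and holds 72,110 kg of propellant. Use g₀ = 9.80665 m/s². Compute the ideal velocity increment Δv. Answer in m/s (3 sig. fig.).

v_e = Isp · g₀ = 254 × 9.80665 = 2490.9 m/s.
m₀ = payload + dry + propellant = 1,560 + 8,230 + 72,110 = 81,900 kg.
m_f = payload + dry = 1,560 + 8,230 = 9,790 kg.
Δv = v_e · ln(m₀/m_f) = 2490.9 × ln(8.366) = 2490.9 × 2.1241 ≈ 5291.0 m/s.

Δv ≈ 5290 m/s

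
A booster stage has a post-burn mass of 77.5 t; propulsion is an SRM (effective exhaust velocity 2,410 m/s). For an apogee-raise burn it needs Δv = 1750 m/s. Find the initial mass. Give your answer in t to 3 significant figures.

initial mass ≈ 160 t

Using Δv = v_e ln(m₀/m_f): m₀/m_f = exp(Δv / v_e) = exp(1750 / 2410.0) = exp(0.7261) = 2.0671.
m₀ = m_f × 2.0671 = 77.5 × 2.0671 = 160.2 t.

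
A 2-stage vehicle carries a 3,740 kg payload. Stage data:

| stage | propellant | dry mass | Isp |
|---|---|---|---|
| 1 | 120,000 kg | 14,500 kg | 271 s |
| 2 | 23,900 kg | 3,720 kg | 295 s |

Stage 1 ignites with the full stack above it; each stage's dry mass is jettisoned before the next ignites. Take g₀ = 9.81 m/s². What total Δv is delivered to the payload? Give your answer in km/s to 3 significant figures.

Ignition mass of stage 1 = 120,000+14,500 + 23,900+3,720 + 3,740 = 165,860 kg.
Stage 1: m₀ = 165,860 kg, m_f = 165,860 − 120,000 = 45,860 kg; Δv = 271×9.81×ln(3.617) = 2658.5×1.2856 ≈ 3418 m/s.
Stage 2: m₀ = 31,360 kg, m_f = 31,360 − 23,900 = 7,460 kg; Δv = 295×9.81×ln(4.204) = 2894.0×1.4360 ≈ 4156 m/s.
Total Δv = 3418 + 4156 = 7574 m/s.

Δv ≈ 7.57 km/s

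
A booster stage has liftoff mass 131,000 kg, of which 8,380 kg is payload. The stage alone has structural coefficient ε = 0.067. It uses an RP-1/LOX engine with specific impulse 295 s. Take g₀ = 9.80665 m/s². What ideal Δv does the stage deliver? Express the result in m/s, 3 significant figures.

Δv ≈ 5980 m/s

Stage wet mass = m₀ − payload = 131,000 − 8,380 = 122,620 kg.
Stage dry mass = ε × stage wet mass = 0.067 × 122,620 = 8,215.54 kg.
Burnout mass m_f = stage dry + payload = 8,215.54 + 8,380 = 16,595.54 kg.
v_e = Isp · g₀ = 295 × 9.80665 = 2893.0 m/s.
Δv = v_e · ln(131,000/16,595.54) = 2893.0 × ln(7.894) = 2893.0 × 2.0661 ≈ 5977 m/s.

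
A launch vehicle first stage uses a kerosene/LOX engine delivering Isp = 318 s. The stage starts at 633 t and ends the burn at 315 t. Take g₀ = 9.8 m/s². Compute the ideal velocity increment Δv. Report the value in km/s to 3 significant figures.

v_e = Isp · g₀ = 318 × 9.8 = 3116.4 m/s.
Δv = v_e · ln(m₀/m_f) = 3116.4 × ln(2.01) = 3116.4 × 0.6979 ≈ 2174.9 m/s.

Δv ≈ 2.17 km/s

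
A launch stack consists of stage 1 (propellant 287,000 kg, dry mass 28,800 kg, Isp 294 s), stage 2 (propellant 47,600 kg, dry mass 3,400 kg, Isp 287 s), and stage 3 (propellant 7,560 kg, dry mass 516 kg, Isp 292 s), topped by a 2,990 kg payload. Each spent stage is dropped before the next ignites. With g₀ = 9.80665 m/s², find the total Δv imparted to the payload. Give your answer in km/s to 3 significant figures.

Δv ≈ 11.5 km/s

Ignition mass of stage 1 = 287,000+28,800 + 47,600+3,400 + 7,560+516 + 2,990 = 377,866 kg.
Stage 1: m₀ = 377,866 kg, m_f = 377,866 − 287,000 = 90,866 kg; Δv = 294×9.80665×ln(4.158) = 2883.2×1.4252 ≈ 4109 m/s.
Stage 2: m₀ = 62,066 kg, m_f = 62,066 − 47,600 = 14,466 kg; Δv = 287×9.80665×ln(4.29) = 2814.5×1.4564 ≈ 4099 m/s.
Stage 3: m₀ = 11,066 kg, m_f = 11,066 − 7,560 = 3,506 kg; Δv = 292×9.80665×ln(3.156) = 2863.5×1.1494 ≈ 3291 m/s.
Total Δv = 4109 + 4099 + 3291 = 11499 m/s.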